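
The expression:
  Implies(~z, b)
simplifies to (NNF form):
b | z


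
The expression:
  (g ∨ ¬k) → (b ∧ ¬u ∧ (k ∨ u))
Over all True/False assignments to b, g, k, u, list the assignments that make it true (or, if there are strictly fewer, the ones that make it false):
is true only for:
  b=False, g=False, k=True, u=False;
  b=False, g=False, k=True, u=True;
  b=True, g=False, k=True, u=False;
  b=True, g=False, k=True, u=True;
  b=True, g=True, k=True, u=False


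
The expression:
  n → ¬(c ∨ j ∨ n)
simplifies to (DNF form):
¬n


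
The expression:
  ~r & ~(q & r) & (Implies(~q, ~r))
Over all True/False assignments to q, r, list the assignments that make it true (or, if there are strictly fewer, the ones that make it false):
is true only for:
  q=False, r=False;
  q=True, r=False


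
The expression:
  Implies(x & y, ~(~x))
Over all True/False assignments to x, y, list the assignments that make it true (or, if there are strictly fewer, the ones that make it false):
is always true.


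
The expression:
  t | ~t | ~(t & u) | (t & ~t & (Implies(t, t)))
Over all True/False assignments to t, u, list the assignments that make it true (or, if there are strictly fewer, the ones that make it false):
is always true.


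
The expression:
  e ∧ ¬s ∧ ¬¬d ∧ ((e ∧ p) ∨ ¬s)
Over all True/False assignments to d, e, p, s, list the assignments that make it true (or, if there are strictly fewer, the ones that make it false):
is true only for:
  d=True, e=True, p=False, s=False;
  d=True, e=True, p=True, s=False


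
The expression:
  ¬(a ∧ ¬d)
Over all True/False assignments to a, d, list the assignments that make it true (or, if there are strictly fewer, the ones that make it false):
is false only for:
  a=True, d=False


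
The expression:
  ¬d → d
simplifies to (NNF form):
d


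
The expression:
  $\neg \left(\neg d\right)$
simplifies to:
$d$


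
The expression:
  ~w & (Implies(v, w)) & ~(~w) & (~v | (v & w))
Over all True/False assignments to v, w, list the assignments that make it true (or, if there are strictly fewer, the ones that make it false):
is never true.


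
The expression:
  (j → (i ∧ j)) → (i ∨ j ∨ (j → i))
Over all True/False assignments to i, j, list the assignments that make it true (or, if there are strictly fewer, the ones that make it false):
is always true.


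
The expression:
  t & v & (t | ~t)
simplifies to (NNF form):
t & v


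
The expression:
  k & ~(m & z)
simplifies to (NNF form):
k & (~m | ~z)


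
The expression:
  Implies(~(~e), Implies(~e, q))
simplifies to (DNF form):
True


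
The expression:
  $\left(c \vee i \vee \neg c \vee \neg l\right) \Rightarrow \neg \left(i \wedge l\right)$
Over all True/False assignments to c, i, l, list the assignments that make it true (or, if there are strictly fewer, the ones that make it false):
is false only for:
  c=False, i=True, l=True;
  c=True, i=True, l=True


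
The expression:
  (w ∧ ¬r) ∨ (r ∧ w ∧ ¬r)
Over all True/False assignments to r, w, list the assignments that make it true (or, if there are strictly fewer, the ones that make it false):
is true only for:
  r=False, w=True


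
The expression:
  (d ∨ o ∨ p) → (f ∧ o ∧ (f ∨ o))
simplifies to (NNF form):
(f ∧ o) ∨ (¬d ∧ ¬o ∧ ¬p)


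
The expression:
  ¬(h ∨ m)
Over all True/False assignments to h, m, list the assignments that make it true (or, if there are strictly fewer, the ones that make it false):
is true only for:
  h=False, m=False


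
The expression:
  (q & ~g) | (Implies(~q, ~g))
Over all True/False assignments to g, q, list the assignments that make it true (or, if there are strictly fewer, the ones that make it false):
is false only for:
  g=True, q=False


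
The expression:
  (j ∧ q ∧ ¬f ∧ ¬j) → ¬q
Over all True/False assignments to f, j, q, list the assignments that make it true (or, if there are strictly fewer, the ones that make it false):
is always true.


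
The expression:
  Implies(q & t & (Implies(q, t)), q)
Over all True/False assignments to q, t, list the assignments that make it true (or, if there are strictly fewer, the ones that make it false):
is always true.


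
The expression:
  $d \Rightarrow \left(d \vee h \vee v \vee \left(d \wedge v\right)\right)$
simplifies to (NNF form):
$\text{True}$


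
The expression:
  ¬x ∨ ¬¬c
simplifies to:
c ∨ ¬x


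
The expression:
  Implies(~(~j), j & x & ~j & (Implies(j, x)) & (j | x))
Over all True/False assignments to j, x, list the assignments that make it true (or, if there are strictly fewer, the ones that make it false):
is true only for:
  j=False, x=False;
  j=False, x=True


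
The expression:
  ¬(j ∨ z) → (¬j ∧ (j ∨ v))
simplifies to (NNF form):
j ∨ v ∨ z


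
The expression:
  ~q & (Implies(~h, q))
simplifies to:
h & ~q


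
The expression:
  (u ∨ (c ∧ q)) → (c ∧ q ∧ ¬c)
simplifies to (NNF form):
¬u ∧ (¬c ∨ ¬q)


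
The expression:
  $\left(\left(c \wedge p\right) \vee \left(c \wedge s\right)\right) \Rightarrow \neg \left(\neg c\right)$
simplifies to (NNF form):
$\text{True}$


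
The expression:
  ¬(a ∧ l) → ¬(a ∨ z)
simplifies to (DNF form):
(a ∧ l) ∨ (¬a ∧ ¬z)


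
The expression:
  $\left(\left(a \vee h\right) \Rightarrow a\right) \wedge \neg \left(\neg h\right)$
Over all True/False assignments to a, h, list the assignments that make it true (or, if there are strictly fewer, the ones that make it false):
is true only for:
  a=True, h=True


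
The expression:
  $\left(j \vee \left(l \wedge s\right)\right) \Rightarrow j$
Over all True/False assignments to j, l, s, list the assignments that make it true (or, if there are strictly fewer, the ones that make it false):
is false only for:
  j=False, l=True, s=True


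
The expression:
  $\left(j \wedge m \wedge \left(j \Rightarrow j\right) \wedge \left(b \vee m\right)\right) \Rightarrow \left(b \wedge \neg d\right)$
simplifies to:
$\left(b \wedge \neg d\right) \vee \neg j \vee \neg m$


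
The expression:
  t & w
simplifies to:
t & w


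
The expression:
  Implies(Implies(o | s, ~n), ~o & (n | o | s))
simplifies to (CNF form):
(n | s) & (n | ~o)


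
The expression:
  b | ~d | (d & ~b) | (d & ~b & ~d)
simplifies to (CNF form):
True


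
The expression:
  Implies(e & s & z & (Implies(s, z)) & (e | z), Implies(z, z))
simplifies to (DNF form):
True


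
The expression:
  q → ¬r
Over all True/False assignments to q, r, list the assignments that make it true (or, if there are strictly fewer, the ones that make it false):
is false only for:
  q=True, r=True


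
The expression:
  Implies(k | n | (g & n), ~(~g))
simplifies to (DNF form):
g | (~k & ~n)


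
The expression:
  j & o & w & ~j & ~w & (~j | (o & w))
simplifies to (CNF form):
False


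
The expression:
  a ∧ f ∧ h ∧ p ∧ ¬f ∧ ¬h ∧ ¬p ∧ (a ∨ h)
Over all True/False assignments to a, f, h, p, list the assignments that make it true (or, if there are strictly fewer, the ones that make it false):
is never true.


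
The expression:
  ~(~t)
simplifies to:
t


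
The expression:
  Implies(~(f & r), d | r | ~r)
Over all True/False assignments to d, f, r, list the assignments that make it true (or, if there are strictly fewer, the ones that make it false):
is always true.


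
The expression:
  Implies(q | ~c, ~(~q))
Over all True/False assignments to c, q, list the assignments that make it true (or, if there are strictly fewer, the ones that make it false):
is false only for:
  c=False, q=False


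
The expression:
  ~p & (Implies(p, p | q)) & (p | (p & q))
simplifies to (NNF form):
False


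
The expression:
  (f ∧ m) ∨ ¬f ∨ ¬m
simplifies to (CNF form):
True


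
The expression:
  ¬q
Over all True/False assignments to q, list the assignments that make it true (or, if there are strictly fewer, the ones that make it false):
is true only for:
  q=False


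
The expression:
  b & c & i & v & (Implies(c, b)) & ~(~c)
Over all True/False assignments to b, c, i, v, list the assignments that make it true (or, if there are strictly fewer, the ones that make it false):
is true only for:
  b=True, c=True, i=True, v=True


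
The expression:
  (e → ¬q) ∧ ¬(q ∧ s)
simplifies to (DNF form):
(¬e ∧ ¬s) ∨ ¬q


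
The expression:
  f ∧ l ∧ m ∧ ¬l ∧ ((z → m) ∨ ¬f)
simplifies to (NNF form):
False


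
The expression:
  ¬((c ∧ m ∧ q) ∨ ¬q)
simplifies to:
q ∧ (¬c ∨ ¬m)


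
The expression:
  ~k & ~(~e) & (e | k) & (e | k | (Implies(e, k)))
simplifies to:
e & ~k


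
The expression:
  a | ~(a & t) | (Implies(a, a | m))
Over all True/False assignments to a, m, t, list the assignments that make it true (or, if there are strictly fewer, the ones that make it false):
is always true.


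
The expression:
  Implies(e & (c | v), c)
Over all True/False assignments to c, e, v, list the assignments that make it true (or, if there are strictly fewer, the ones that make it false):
is false only for:
  c=False, e=True, v=True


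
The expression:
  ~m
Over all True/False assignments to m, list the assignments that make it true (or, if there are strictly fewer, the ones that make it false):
is true only for:
  m=False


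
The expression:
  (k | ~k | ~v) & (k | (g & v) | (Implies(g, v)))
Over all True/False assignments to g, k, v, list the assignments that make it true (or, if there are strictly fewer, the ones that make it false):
is false only for:
  g=True, k=False, v=False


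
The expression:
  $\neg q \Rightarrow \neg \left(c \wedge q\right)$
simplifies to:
$\text{True}$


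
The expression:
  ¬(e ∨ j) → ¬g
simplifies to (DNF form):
e ∨ j ∨ ¬g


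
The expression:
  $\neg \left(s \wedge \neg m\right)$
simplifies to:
$m \vee \neg s$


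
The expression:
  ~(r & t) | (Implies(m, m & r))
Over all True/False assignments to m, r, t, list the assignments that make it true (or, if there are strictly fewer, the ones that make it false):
is always true.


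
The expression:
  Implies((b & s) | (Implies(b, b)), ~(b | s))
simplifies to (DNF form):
~b & ~s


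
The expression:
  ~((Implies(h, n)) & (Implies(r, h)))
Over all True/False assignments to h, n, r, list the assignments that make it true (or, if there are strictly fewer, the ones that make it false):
is true only for:
  h=False, n=False, r=True;
  h=False, n=True, r=True;
  h=True, n=False, r=False;
  h=True, n=False, r=True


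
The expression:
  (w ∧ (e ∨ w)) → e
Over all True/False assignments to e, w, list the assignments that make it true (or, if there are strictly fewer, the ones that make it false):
is false only for:
  e=False, w=True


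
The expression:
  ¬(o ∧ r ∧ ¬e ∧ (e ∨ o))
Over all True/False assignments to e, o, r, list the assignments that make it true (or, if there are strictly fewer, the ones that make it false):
is false only for:
  e=False, o=True, r=True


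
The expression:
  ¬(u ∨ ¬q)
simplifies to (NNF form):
q ∧ ¬u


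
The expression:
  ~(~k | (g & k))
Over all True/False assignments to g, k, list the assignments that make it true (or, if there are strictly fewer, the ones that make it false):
is true only for:
  g=False, k=True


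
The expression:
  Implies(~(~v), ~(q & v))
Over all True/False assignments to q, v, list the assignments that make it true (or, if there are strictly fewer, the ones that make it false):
is false only for:
  q=True, v=True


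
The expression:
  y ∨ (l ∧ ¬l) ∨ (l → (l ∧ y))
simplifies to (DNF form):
y ∨ ¬l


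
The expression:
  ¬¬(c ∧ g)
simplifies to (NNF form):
c ∧ g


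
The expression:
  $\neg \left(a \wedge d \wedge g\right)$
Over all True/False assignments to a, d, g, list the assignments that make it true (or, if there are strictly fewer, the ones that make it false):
is false only for:
  a=True, d=True, g=True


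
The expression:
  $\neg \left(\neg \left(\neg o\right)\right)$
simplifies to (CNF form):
$\neg o$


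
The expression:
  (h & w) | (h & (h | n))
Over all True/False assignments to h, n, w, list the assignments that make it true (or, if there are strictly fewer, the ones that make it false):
is true only for:
  h=True, n=False, w=False;
  h=True, n=False, w=True;
  h=True, n=True, w=False;
  h=True, n=True, w=True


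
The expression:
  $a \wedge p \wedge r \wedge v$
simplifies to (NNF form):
$a \wedge p \wedge r \wedge v$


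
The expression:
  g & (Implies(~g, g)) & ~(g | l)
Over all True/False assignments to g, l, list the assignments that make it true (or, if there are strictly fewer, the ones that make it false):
is never true.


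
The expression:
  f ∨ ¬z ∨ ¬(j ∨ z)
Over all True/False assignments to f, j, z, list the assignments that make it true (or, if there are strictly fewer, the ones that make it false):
is false only for:
  f=False, j=False, z=True;
  f=False, j=True, z=True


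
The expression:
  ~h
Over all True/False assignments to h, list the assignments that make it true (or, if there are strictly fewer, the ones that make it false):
is true only for:
  h=False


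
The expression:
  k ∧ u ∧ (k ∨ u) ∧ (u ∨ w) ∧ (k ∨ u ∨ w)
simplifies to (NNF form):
k ∧ u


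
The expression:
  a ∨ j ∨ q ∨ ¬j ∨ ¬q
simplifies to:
True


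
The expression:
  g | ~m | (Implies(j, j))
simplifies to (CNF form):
True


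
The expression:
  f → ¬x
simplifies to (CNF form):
¬f ∨ ¬x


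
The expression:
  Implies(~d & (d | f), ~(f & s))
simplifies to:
d | ~f | ~s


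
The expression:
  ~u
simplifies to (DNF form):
~u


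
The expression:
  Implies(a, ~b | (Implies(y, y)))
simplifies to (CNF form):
True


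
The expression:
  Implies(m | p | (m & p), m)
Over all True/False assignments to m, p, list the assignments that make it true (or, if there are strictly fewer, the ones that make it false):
is false only for:
  m=False, p=True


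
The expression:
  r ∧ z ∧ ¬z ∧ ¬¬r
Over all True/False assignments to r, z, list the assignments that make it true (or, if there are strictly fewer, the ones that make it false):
is never true.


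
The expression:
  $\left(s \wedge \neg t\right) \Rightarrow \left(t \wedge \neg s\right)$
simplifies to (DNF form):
$t \vee \neg s$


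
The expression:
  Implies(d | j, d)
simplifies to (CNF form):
d | ~j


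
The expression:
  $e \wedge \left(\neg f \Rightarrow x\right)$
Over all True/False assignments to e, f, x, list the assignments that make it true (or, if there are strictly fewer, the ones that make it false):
is true only for:
  e=True, f=False, x=True;
  e=True, f=True, x=False;
  e=True, f=True, x=True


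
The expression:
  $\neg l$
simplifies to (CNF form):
$\neg l$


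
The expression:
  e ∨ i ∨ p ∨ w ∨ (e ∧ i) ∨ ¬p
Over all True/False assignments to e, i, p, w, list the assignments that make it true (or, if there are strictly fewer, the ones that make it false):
is always true.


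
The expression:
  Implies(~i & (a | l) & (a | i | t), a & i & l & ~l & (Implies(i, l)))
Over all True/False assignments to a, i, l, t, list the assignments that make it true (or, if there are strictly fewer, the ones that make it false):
is false only for:
  a=False, i=False, l=True, t=True;
  a=True, i=False, l=False, t=False;
  a=True, i=False, l=False, t=True;
  a=True, i=False, l=True, t=False;
  a=True, i=False, l=True, t=True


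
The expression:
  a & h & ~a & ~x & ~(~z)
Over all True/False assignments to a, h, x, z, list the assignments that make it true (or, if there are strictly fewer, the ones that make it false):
is never true.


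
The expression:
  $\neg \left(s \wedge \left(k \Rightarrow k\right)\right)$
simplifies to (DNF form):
$\neg s$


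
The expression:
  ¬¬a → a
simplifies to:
True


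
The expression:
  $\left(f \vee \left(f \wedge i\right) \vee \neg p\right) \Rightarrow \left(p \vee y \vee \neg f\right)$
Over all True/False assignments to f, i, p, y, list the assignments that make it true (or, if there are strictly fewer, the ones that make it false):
is false only for:
  f=True, i=False, p=False, y=False;
  f=True, i=True, p=False, y=False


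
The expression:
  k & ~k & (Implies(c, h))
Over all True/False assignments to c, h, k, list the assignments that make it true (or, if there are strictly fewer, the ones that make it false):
is never true.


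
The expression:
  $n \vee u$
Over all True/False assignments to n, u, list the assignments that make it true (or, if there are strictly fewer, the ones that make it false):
is false only for:
  n=False, u=False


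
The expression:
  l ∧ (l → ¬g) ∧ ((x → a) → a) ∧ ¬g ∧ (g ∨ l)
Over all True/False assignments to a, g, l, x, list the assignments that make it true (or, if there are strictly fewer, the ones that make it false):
is true only for:
  a=False, g=False, l=True, x=True;
  a=True, g=False, l=True, x=False;
  a=True, g=False, l=True, x=True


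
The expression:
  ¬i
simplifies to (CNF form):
¬i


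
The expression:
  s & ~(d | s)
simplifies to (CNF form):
False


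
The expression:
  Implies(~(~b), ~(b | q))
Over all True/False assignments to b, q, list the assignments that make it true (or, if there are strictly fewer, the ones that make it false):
is true only for:
  b=False, q=False;
  b=False, q=True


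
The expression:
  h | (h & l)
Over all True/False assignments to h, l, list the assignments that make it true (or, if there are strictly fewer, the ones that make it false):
is true only for:
  h=True, l=False;
  h=True, l=True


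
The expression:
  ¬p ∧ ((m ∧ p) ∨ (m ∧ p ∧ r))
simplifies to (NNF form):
False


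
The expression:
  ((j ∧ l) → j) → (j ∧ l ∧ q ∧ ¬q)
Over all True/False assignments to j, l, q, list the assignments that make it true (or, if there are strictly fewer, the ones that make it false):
is never true.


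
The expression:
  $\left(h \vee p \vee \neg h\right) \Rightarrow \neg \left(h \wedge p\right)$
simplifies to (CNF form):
$\neg h \vee \neg p$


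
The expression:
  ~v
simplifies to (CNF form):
~v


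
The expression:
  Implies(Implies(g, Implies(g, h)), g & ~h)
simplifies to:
g & ~h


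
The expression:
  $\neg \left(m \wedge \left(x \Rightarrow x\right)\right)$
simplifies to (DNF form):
$\neg m$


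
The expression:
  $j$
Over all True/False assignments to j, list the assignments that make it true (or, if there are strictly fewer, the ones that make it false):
is true only for:
  j=True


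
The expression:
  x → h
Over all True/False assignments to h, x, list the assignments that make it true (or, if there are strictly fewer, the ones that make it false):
is false only for:
  h=False, x=True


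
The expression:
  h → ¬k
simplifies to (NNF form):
¬h ∨ ¬k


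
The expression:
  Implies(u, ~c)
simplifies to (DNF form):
~c | ~u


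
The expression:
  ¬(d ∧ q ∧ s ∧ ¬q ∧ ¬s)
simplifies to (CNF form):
True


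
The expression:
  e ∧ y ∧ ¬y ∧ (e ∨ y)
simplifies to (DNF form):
False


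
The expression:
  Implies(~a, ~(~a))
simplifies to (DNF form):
a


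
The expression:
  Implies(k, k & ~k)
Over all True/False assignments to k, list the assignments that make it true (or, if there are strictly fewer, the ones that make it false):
is true only for:
  k=False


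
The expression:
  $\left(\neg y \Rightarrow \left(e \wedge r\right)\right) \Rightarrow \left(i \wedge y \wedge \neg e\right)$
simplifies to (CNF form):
$\left(i \vee \neg y\right) \wedge \left(\neg e \vee \neg r\right) \wedge \left(\neg e \vee \neg y\right)$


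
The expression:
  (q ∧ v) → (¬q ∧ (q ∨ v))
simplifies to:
¬q ∨ ¬v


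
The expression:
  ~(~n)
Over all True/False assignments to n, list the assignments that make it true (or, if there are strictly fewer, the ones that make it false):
is true only for:
  n=True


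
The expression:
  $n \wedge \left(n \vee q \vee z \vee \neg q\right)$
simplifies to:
$n$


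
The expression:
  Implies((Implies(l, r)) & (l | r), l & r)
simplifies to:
l | ~r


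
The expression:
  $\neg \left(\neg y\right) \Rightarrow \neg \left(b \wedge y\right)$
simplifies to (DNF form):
$\neg b \vee \neg y$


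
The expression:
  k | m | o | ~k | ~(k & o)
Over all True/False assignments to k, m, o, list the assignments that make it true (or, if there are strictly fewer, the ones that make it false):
is always true.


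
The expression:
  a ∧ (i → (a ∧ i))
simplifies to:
a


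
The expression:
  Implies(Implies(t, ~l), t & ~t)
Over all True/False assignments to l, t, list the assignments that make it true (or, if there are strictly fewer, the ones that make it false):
is true only for:
  l=True, t=True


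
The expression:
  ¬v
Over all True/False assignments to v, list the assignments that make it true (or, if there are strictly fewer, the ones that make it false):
is true only for:
  v=False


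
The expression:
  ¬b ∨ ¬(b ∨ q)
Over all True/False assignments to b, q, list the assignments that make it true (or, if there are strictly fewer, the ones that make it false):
is true only for:
  b=False, q=False;
  b=False, q=True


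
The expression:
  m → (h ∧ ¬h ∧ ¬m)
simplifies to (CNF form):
¬m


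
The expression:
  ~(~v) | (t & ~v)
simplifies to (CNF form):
t | v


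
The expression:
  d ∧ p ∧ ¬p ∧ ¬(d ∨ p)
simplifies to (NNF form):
False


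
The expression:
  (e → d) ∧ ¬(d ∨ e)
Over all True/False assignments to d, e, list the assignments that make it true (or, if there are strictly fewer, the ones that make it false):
is true only for:
  d=False, e=False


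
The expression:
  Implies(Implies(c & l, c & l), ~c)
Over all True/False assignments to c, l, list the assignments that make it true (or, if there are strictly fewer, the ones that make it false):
is true only for:
  c=False, l=False;
  c=False, l=True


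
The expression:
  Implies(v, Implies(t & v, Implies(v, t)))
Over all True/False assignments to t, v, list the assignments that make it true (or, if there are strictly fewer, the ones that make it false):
is always true.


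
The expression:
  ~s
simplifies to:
~s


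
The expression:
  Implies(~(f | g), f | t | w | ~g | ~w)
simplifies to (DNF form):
True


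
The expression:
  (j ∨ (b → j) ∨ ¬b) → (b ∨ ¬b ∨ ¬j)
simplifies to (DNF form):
True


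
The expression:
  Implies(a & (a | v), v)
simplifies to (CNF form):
v | ~a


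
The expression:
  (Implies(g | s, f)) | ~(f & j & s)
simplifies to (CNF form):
True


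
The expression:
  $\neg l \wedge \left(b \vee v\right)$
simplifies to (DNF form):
$\left(b \wedge \neg l\right) \vee \left(v \wedge \neg l\right)$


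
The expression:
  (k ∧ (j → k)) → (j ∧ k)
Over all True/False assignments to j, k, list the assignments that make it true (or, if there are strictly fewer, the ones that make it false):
is false only for:
  j=False, k=True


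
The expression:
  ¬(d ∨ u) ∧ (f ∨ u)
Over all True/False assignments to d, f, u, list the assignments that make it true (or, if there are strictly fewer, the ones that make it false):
is true only for:
  d=False, f=True, u=False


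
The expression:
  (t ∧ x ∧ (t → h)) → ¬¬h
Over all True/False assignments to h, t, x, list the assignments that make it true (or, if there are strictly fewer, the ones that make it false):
is always true.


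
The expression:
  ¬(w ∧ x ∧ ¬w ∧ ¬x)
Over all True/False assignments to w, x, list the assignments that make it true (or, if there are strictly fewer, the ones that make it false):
is always true.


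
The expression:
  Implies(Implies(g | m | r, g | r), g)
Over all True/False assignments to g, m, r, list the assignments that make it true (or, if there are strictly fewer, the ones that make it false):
is false only for:
  g=False, m=False, r=False;
  g=False, m=False, r=True;
  g=False, m=True, r=True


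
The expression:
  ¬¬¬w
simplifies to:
¬w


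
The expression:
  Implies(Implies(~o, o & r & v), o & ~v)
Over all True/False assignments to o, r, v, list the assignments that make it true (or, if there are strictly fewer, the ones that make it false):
is false only for:
  o=True, r=False, v=True;
  o=True, r=True, v=True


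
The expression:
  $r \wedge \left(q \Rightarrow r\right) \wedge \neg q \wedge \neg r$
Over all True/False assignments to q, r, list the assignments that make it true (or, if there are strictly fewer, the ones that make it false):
is never true.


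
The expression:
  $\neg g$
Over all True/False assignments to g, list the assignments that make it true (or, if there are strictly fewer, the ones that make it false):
is true only for:
  g=False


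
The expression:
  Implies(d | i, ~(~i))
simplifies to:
i | ~d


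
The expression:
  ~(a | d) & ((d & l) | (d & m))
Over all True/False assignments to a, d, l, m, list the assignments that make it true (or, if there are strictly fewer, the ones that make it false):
is never true.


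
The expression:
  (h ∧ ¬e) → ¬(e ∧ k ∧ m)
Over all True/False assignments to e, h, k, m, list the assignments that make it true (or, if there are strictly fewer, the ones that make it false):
is always true.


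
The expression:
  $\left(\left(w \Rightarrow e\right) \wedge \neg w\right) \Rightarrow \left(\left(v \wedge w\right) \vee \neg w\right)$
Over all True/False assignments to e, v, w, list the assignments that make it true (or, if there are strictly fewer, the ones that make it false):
is always true.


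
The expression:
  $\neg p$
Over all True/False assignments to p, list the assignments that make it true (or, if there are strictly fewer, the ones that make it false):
is true only for:
  p=False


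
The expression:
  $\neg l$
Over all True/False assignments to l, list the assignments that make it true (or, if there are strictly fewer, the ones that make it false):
is true only for:
  l=False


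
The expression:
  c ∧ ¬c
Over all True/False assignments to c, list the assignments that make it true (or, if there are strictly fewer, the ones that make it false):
is never true.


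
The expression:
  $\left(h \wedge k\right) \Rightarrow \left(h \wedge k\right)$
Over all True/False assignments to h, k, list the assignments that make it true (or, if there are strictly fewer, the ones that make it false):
is always true.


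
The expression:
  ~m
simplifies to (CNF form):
~m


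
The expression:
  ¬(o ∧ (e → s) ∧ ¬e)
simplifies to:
e ∨ ¬o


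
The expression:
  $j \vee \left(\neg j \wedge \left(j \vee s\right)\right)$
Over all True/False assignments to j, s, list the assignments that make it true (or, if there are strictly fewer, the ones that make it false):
is false only for:
  j=False, s=False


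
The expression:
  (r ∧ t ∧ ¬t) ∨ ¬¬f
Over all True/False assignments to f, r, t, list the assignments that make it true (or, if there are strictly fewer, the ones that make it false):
is true only for:
  f=True, r=False, t=False;
  f=True, r=False, t=True;
  f=True, r=True, t=False;
  f=True, r=True, t=True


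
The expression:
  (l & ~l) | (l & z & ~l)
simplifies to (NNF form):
False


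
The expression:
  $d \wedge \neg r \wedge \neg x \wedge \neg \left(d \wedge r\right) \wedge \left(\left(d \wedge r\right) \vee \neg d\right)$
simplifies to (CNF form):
$\text{False}$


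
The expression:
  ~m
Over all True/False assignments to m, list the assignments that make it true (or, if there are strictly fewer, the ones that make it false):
is true only for:
  m=False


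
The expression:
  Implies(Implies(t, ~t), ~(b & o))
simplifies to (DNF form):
t | ~b | ~o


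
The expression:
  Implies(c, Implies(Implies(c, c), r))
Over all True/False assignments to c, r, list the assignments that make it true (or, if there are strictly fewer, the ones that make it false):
is false only for:
  c=True, r=False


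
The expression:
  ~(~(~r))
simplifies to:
~r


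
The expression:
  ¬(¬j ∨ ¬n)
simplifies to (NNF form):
j ∧ n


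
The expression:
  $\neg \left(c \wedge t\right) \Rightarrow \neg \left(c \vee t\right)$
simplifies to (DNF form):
$\left(c \wedge t\right) \vee \left(\neg c \wedge \neg t\right)$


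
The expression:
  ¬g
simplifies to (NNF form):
¬g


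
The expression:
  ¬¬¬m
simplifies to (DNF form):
¬m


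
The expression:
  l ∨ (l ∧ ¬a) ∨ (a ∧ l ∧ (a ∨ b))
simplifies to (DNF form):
l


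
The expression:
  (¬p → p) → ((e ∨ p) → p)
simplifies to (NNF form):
True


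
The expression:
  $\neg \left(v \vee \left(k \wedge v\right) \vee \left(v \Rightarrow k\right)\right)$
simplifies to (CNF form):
$\text{False}$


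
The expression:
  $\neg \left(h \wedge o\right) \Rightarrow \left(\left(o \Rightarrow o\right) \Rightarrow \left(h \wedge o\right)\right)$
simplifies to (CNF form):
$h \wedge o$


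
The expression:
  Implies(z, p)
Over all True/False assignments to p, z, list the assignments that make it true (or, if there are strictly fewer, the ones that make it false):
is false only for:
  p=False, z=True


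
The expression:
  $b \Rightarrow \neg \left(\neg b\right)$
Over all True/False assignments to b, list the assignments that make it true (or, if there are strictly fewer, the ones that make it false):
is always true.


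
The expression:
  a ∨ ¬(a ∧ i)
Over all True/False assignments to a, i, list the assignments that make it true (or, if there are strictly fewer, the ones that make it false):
is always true.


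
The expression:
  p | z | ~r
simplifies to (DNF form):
p | z | ~r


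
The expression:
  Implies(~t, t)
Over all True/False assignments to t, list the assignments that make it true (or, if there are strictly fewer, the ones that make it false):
is true only for:
  t=True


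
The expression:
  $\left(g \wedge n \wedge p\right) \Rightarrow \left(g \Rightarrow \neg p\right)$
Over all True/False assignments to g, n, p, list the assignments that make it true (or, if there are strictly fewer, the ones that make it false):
is false only for:
  g=True, n=True, p=True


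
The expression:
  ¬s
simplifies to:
¬s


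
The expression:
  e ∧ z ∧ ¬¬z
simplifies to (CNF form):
e ∧ z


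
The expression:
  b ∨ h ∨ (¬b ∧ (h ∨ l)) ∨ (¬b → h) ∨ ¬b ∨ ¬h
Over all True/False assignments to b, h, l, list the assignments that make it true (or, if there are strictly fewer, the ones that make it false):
is always true.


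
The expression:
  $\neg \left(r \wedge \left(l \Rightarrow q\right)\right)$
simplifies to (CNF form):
$\left(l \vee \neg r\right) \wedge \left(\neg q \vee \neg r\right)$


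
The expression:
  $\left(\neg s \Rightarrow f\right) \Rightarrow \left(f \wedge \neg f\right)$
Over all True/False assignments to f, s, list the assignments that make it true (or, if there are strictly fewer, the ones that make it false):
is true only for:
  f=False, s=False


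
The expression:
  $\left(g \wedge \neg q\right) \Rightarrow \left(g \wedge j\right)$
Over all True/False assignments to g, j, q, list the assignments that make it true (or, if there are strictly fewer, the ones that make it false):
is false only for:
  g=True, j=False, q=False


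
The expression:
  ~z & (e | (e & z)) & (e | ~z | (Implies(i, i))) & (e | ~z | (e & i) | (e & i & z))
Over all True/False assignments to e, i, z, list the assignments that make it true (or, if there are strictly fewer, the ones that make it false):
is true only for:
  e=True, i=False, z=False;
  e=True, i=True, z=False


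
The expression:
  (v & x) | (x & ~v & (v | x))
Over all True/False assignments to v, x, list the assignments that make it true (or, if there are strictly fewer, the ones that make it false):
is true only for:
  v=False, x=True;
  v=True, x=True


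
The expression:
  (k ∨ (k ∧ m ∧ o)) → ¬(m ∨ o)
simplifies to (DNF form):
(¬m ∧ ¬o) ∨ ¬k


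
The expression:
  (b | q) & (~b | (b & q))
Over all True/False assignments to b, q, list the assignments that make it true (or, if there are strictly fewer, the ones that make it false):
is true only for:
  b=False, q=True;
  b=True, q=True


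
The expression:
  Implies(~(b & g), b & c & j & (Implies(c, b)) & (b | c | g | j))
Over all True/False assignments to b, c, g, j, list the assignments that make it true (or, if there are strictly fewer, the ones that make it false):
is true only for:
  b=True, c=False, g=True, j=False;
  b=True, c=False, g=True, j=True;
  b=True, c=True, g=False, j=True;
  b=True, c=True, g=True, j=False;
  b=True, c=True, g=True, j=True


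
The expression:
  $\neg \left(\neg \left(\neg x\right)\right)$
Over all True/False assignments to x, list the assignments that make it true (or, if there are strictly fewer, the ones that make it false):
is true only for:
  x=False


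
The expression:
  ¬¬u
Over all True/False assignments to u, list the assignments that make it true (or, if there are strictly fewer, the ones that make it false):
is true only for:
  u=True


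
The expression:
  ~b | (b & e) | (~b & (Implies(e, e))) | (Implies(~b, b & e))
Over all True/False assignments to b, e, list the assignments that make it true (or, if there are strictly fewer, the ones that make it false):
is always true.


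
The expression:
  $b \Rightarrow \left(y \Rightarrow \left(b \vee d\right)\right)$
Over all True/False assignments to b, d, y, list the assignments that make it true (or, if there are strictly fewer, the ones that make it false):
is always true.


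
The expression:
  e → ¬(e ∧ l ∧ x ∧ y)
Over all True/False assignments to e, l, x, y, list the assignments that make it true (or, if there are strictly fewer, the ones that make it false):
is false only for:
  e=True, l=True, x=True, y=True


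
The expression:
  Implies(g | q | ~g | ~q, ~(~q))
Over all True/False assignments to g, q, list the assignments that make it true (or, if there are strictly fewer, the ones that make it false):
is true only for:
  g=False, q=True;
  g=True, q=True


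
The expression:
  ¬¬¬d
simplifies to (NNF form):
¬d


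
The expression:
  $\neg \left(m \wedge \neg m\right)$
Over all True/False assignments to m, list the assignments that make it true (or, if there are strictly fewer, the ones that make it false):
is always true.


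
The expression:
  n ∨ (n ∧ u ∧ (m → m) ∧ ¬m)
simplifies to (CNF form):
n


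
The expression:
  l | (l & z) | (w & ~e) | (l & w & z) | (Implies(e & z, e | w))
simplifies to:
True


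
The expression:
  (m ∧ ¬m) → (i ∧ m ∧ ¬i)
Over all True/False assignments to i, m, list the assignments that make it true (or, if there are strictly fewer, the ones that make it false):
is always true.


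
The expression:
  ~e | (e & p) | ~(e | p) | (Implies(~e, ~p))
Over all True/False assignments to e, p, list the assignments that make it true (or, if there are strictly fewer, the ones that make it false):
is always true.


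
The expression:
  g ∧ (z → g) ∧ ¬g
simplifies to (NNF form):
False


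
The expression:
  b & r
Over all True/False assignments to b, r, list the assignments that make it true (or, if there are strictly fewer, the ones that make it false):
is true only for:
  b=True, r=True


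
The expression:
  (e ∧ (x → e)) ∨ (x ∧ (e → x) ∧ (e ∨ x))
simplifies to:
e ∨ x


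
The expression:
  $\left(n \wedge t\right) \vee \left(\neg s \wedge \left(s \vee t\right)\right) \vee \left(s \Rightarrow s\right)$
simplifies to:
$\text{True}$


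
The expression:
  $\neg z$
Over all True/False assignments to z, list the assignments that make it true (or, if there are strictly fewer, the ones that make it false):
is true only for:
  z=False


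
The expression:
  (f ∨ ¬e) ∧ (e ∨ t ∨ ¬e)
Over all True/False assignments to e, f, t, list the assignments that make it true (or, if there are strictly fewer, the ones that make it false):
is false only for:
  e=True, f=False, t=False;
  e=True, f=False, t=True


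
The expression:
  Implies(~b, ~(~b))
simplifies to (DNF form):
b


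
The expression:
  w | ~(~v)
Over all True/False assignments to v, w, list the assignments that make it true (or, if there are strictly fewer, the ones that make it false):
is false only for:
  v=False, w=False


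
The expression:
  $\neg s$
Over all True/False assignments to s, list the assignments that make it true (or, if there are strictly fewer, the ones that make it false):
is true only for:
  s=False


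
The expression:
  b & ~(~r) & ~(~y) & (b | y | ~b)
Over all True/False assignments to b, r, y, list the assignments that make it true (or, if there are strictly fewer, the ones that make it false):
is true only for:
  b=True, r=True, y=True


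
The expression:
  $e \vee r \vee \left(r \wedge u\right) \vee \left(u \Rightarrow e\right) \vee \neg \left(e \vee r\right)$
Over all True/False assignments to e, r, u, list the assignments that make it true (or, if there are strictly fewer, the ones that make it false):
is always true.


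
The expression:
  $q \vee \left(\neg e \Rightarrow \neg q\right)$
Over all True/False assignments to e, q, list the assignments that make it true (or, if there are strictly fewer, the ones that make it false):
is always true.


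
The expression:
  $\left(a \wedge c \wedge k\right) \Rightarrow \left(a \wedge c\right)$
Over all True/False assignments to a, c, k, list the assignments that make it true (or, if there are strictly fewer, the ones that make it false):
is always true.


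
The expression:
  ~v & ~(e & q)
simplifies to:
~v & (~e | ~q)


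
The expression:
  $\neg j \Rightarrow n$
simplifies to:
$j \vee n$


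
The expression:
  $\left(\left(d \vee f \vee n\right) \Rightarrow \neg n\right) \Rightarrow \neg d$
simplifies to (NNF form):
$n \vee \neg d$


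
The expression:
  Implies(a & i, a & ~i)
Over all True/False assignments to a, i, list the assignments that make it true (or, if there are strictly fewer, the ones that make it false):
is false only for:
  a=True, i=True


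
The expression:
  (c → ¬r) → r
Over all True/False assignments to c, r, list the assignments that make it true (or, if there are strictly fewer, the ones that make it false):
is true only for:
  c=False, r=True;
  c=True, r=True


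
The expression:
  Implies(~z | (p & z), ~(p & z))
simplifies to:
~p | ~z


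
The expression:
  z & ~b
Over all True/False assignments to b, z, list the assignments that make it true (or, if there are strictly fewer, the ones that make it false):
is true only for:
  b=False, z=True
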